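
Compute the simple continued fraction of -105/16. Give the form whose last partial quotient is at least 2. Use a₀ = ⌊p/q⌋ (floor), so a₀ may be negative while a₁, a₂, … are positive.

-105 = -7*16 + 7
16 = 2*7 + 2
7 = 3*2 + 1
2 = 2*1 + 0  (stop)
So -105/16 = [-7; 2, 3, 2].

[-7; 2, 3, 2]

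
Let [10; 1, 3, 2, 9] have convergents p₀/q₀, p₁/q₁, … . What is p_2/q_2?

Using pₖ = aₖpₖ₋₁ + pₖ₋₂, qₖ = aₖqₖ₋₁ + qₖ₋₂ (with p₋₁=1, p₋₂=0, q₋₁=0, q₋₂=1):
  k=0: a=10, p=10, q=1
  k=1: a=1, p=11, q=1
  k=2: a=3, p=43, q=4

43/4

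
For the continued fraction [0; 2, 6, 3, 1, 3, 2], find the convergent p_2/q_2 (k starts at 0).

Using pₖ = aₖpₖ₋₁ + pₖ₋₂, qₖ = aₖqₖ₋₁ + qₖ₋₂ (with p₋₁=1, p₋₂=0, q₋₁=0, q₋₂=1):
  k=0: a=0, p=0, q=1
  k=1: a=2, p=1, q=2
  k=2: a=6, p=6, q=13

6/13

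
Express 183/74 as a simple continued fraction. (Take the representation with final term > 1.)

[2; 2, 8, 1, 3]

183 = 2*74 + 35
74 = 2*35 + 4
35 = 8*4 + 3
4 = 1*3 + 1
3 = 3*1 + 0  (stop)
So 183/74 = [2; 2, 8, 1, 3].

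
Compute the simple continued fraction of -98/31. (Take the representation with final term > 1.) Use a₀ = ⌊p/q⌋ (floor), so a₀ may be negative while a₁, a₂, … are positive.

[-4; 1, 5, 5]

-98 = -4*31 + 26
31 = 1*26 + 5
26 = 5*5 + 1
5 = 5*1 + 0  (stop)
So -98/31 = [-4; 1, 5, 5].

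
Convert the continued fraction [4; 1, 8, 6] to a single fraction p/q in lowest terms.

Using pₖ = aₖpₖ₋₁ + pₖ₋₂ and qₖ = aₖqₖ₋₁ + qₖ₋₂:
  k=0: a=4, p=4, q=1
  k=1: a=1, p=5, q=1
  k=2: a=8, p=44, q=9
  k=3: a=6, p=269, q=55

269/55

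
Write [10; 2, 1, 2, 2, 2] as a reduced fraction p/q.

477/46

Fold from the inside: start with 2/1.
  2 + 1/2 = 5/2
  2 + 2/5 = 12/5
  1 + 5/12 = 17/12
  2 + 12/17 = 46/17
  10 + 17/46 = 477/46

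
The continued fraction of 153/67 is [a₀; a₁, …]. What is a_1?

153 = 2·67 + 19   →  a_0 = 2
67 = 3·19 + 10   →  a_1 = 3

3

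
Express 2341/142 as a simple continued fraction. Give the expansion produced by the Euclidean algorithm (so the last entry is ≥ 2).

2341 = 16*142 + 69
142 = 2*69 + 4
69 = 17*4 + 1
4 = 4*1 + 0  (stop)
So 2341/142 = [16; 2, 17, 4].

[16; 2, 17, 4]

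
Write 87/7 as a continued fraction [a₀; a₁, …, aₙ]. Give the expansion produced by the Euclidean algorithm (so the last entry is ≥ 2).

87 = 12×7 + 3
7 = 2×3 + 1
3 = 3×1 + 0  (stop)
So 87/7 = [12; 2, 3].

[12; 2, 3]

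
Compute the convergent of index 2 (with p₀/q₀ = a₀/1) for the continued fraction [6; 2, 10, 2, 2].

Using pₖ = aₖpₖ₋₁ + pₖ₋₂, qₖ = aₖqₖ₋₁ + qₖ₋₂ (with p₋₁=1, p₋₂=0, q₋₁=0, q₋₂=1):
  k=0: a=6, p=6, q=1
  k=1: a=2, p=13, q=2
  k=2: a=10, p=136, q=21

136/21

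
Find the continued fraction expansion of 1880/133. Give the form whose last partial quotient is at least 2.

1880 = 14*133 + 18
133 = 7*18 + 7
18 = 2*7 + 4
7 = 1*4 + 3
4 = 1*3 + 1
3 = 3*1 + 0  (stop)
So 1880/133 = [14; 7, 2, 1, 1, 3].

[14; 7, 2, 1, 1, 3]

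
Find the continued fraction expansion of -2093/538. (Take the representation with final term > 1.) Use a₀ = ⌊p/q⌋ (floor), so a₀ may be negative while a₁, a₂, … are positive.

[-4; 9, 8, 2, 3]

-2093 = -4·538 + 59
538 = 9·59 + 7
59 = 8·7 + 3
7 = 2·3 + 1
3 = 3·1 + 0  (stop)
So -2093/538 = [-4; 9, 8, 2, 3].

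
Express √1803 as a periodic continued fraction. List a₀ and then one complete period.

[42; 2, 6, 28, 6, 2, 84]

a₀ = ⌊√1803⌋ = 42.
With m₀=0, d₀=1 and mₖ₊₁ = dₖaₖ − mₖ, dₖ₊₁ = (n − mₖ₊₁²)/dₖ, aₖ₊₁ = ⌊(a₀+mₖ₊₁)/dₖ₊₁⌋:
  k=1: m=42, d=39, a=2
  k=2: m=36, d=13, a=6
  k=3: m=42, d=3, a=28
  k=4: m=42, d=13, a=6
  k=5: m=36, d=39, a=2
  k=6: m=42, d=1, a=84
d=1 and a=2a₀=84 at k=6, so the next step gives (m, d) = (42, 39) again — its k=1 value — and the period has length 6.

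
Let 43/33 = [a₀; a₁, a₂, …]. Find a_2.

43 = 1·33 + 10   →  a_0 = 1
33 = 3·10 + 3   →  a_1 = 3
10 = 3·3 + 1   →  a_2 = 3

3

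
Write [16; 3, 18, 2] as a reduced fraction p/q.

Fold from the inside: start with 2/1.
  18 + 1/2 = 37/2
  3 + 2/37 = 113/37
  16 + 37/113 = 1845/113

1845/113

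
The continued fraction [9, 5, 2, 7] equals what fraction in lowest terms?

753/82

Using pₖ = aₖpₖ₋₁ + pₖ₋₂ and qₖ = aₖqₖ₋₁ + qₖ₋₂:
  k=0: a=9, p=9, q=1
  k=1: a=5, p=46, q=5
  k=2: a=2, p=101, q=11
  k=3: a=7, p=753, q=82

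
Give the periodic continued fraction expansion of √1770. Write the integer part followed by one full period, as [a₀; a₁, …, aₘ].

a₀ = ⌊√1770⌋ = 42.
With m₀=0, d₀=1 and mₖ₊₁ = dₖaₖ − mₖ, dₖ₊₁ = (n − mₖ₊₁²)/dₖ, aₖ₊₁ = ⌊(a₀+mₖ₊₁)/dₖ₊₁⌋:
  k=1: m=42, d=6, a=14
  k=2: m=42, d=1, a=84
d=1 and a=2a₀=84 at k=2, so the next step gives (m, d) = (42, 6) again — its k=1 value — and the period has length 2.

[42; 14, 84]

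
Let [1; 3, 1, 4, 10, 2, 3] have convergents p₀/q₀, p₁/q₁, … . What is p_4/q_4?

245/194

Using pₖ = aₖpₖ₋₁ + pₖ₋₂, qₖ = aₖqₖ₋₁ + qₖ₋₂ (with p₋₁=1, p₋₂=0, q₋₁=0, q₋₂=1):
  k=0: a=1, p=1, q=1
  k=1: a=3, p=4, q=3
  k=2: a=1, p=5, q=4
  k=3: a=4, p=24, q=19
  k=4: a=10, p=245, q=194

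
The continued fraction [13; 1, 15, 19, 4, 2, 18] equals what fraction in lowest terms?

Using pₖ = aₖpₖ₋₁ + pₖ₋₂ and qₖ = aₖqₖ₋₁ + qₖ₋₂:
  k=0: a=13, p=13, q=1
  k=1: a=1, p=14, q=1
  k=2: a=15, p=223, q=16
  k=3: a=19, p=4251, q=305
  k=4: a=4, p=17227, q=1236
  k=5: a=2, p=38705, q=2777
  k=6: a=18, p=713917, q=51222

713917/51222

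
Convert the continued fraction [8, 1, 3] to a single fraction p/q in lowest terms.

Fold from the inside: start with 3/1.
  1 + 1/3 = 4/3
  8 + 3/4 = 35/4

35/4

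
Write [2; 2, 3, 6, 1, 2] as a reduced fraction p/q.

Fold from the inside: start with 2/1.
  1 + 1/2 = 3/2
  6 + 2/3 = 20/3
  3 + 3/20 = 63/20
  2 + 20/63 = 146/63
  2 + 63/146 = 355/146

355/146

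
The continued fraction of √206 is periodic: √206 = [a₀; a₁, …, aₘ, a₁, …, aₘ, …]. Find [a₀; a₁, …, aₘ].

[14; 2, 1, 5, 14, 5, 1, 2, 28]

a₀ = ⌊√206⌋ = 14.
With m₀=0, d₀=1 and mₖ₊₁ = dₖaₖ − mₖ, dₖ₊₁ = (n − mₖ₊₁²)/dₖ, aₖ₊₁ = ⌊(a₀+mₖ₊₁)/dₖ₊₁⌋:
  k=1: m=14, d=10, a=2
  k=2: m=6, d=17, a=1
  k=3: m=11, d=5, a=5
  k=4: m=14, d=2, a=14
  k=5: m=14, d=5, a=5
  k=6: m=11, d=17, a=1
  k=7: m=6, d=10, a=2
  k=8: m=14, d=1, a=28
d=1 and a=2a₀=28 at k=8, so the next step gives (m, d) = (14, 10) again — its k=1 value — and the period has length 8.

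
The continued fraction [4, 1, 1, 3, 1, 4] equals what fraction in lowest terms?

196/43

Fold from the inside: start with 4/1.
  1 + 1/4 = 5/4
  3 + 4/5 = 19/5
  1 + 5/19 = 24/19
  1 + 19/24 = 43/24
  4 + 24/43 = 196/43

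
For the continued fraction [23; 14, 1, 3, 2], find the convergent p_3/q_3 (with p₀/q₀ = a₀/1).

1361/59

Using pₖ = aₖpₖ₋₁ + pₖ₋₂, qₖ = aₖqₖ₋₁ + qₖ₋₂ (with p₋₁=1, p₋₂=0, q₋₁=0, q₋₂=1):
  k=0: a=23, p=23, q=1
  k=1: a=14, p=323, q=14
  k=2: a=1, p=346, q=15
  k=3: a=3, p=1361, q=59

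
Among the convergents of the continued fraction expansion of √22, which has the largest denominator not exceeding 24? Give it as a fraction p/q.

√22 = [4; 1, 2, 4, 2, 1, 8, …] (period length 6).
Convergents:
  p_0/q_0 = 4/1
  p_1/q_1 = 5/1
  p_2/q_2 = 14/3
  p_3/q_3 = 61/13
  p_4/q_4 = 136/29
q_3 = 13 ≤ 24 < 29 = q_4, so the answer is 61/13.

61/13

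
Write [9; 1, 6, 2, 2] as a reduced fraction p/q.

Using pₖ = aₖpₖ₋₁ + pₖ₋₂ and qₖ = aₖqₖ₋₁ + qₖ₋₂:
  k=0: a=9, p=9, q=1
  k=1: a=1, p=10, q=1
  k=2: a=6, p=69, q=7
  k=3: a=2, p=148, q=15
  k=4: a=2, p=365, q=37

365/37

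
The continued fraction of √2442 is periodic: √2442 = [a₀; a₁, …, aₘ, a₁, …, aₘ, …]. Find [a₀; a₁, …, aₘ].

[49; 2, 2, 2, 98]

a₀ = ⌊√2442⌋ = 49.
With m₀=0, d₀=1 and mₖ₊₁ = dₖaₖ − mₖ, dₖ₊₁ = (n − mₖ₊₁²)/dₖ, aₖ₊₁ = ⌊(a₀+mₖ₊₁)/dₖ₊₁⌋:
  k=1: m=49, d=41, a=2
  k=2: m=33, d=33, a=2
  k=3: m=33, d=41, a=2
  k=4: m=49, d=1, a=98
d=1 and a=2a₀=98 at k=4, so the next step gives (m, d) = (49, 41) again — its k=1 value — and the period has length 4.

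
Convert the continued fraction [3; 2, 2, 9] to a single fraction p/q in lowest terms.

160/47

Using pₖ = aₖpₖ₋₁ + pₖ₋₂ and qₖ = aₖqₖ₋₁ + qₖ₋₂:
  k=0: a=3, p=3, q=1
  k=1: a=2, p=7, q=2
  k=2: a=2, p=17, q=5
  k=3: a=9, p=160, q=47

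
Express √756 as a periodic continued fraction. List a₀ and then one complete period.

a₀ = ⌊√756⌋ = 27.
With m₀=0, d₀=1 and mₖ₊₁ = dₖaₖ − mₖ, dₖ₊₁ = (n − mₖ₊₁²)/dₖ, aₖ₊₁ = ⌊(a₀+mₖ₊₁)/dₖ₊₁⌋:
  k=1: m=27, d=27, a=2
  k=2: m=27, d=1, a=54
d=1 and a=2a₀=54 at k=2, so the next step gives (m, d) = (27, 27) again — its k=1 value — and the period has length 2.

[27; 2, 54]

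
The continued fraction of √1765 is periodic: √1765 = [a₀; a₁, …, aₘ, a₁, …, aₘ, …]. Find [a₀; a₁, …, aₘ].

[42; 84]

a₀ = ⌊√1765⌋ = 42.
With m₀=0, d₀=1 and mₖ₊₁ = dₖaₖ − mₖ, dₖ₊₁ = (n − mₖ₊₁²)/dₖ, aₖ₊₁ = ⌊(a₀+mₖ₊₁)/dₖ₊₁⌋:
  k=1: m=42, d=1, a=84
d=1 and a=2a₀=84 at k=1, so the next step gives (m, d) = (42, 1) again — its k=1 value — and the period has length 1.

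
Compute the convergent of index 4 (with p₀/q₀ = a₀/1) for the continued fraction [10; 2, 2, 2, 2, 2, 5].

Using pₖ = aₖpₖ₋₁ + pₖ₋₂, qₖ = aₖqₖ₋₁ + qₖ₋₂ (with p₋₁=1, p₋₂=0, q₋₁=0, q₋₂=1):
  k=0: a=10, p=10, q=1
  k=1: a=2, p=21, q=2
  k=2: a=2, p=52, q=5
  k=3: a=2, p=125, q=12
  k=4: a=2, p=302, q=29

302/29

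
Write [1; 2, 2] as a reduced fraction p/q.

Fold from the inside: start with 2/1.
  2 + 1/2 = 5/2
  1 + 2/5 = 7/5

7/5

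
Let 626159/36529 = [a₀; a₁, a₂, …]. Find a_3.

626159 = 17·36529 + 5166   →  a_0 = 17
36529 = 7·5166 + 367   →  a_1 = 7
5166 = 14·367 + 28   →  a_2 = 14
367 = 13·28 + 3   →  a_3 = 13

13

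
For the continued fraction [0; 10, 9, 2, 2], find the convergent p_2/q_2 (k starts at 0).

Using pₖ = aₖpₖ₋₁ + pₖ₋₂, qₖ = aₖqₖ₋₁ + qₖ₋₂ (with p₋₁=1, p₋₂=0, q₋₁=0, q₋₂=1):
  k=0: a=0, p=0, q=1
  k=1: a=10, p=1, q=10
  k=2: a=9, p=9, q=91

9/91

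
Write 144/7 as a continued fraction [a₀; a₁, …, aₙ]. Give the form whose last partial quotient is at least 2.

144 = 20×7 + 4
7 = 1×4 + 3
4 = 1×3 + 1
3 = 3×1 + 0  (stop)
So 144/7 = [20; 1, 1, 3].

[20; 1, 1, 3]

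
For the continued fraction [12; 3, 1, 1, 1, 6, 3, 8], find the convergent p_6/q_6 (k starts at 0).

Using pₖ = aₖpₖ₋₁ + pₖ₋₂, qₖ = aₖqₖ₋₁ + qₖ₋₂ (with p₋₁=1, p₋₂=0, q₋₁=0, q₋₂=1):
  k=0: a=12, p=12, q=1
  k=1: a=3, p=37, q=3
  k=2: a=1, p=49, q=4
  k=3: a=1, p=86, q=7
  k=4: a=1, p=135, q=11
  k=5: a=6, p=896, q=73
  k=6: a=3, p=2823, q=230

2823/230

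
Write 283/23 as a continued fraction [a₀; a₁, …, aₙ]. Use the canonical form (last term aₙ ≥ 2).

283 = 12×23 + 7
23 = 3×7 + 2
7 = 3×2 + 1
2 = 2×1 + 0  (stop)
So 283/23 = [12; 3, 3, 2].

[12; 3, 3, 2]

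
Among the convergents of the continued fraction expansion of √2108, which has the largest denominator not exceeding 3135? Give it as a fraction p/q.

√2108 = [45; 1, 10, 2, 22, 2, 10, 1, 90, …] (period length 8).
Convergents:
  p_0/q_0 = 45/1
  p_1/q_1 = 46/1
  p_2/q_2 = 505/11
  p_3/q_3 = 1056/23
  p_4/q_4 = 23737/517
  p_5/q_5 = 48530/1057
  p_6/q_6 = 509037/11087
q_5 = 1057 ≤ 3135 < 11087 = q_6, so the answer is 48530/1057.

48530/1057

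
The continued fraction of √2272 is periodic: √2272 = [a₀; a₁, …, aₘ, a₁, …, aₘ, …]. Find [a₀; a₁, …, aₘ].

[47; 1, 1, 1, 94]

a₀ = ⌊√2272⌋ = 47.
With m₀=0, d₀=1 and mₖ₊₁ = dₖaₖ − mₖ, dₖ₊₁ = (n − mₖ₊₁²)/dₖ, aₖ₊₁ = ⌊(a₀+mₖ₊₁)/dₖ₊₁⌋:
  k=1: m=47, d=63, a=1
  k=2: m=16, d=32, a=1
  k=3: m=16, d=63, a=1
  k=4: m=47, d=1, a=94
d=1 and a=2a₀=94 at k=4, so the next step gives (m, d) = (47, 63) again — its k=1 value — and the period has length 4.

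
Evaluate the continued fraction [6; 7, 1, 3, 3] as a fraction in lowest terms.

Fold from the inside: start with 3/1.
  3 + 1/3 = 10/3
  1 + 3/10 = 13/10
  7 + 10/13 = 101/13
  6 + 13/101 = 619/101

619/101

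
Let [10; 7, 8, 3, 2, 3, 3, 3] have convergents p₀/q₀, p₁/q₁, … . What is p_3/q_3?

1805/178

Using pₖ = aₖpₖ₋₁ + pₖ₋₂, qₖ = aₖqₖ₋₁ + qₖ₋₂ (with p₋₁=1, p₋₂=0, q₋₁=0, q₋₂=1):
  k=0: a=10, p=10, q=1
  k=1: a=7, p=71, q=7
  k=2: a=8, p=578, q=57
  k=3: a=3, p=1805, q=178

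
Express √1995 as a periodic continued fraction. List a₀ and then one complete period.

[44; 1, 1, 1, 88]

a₀ = ⌊√1995⌋ = 44.
With m₀=0, d₀=1 and mₖ₊₁ = dₖaₖ − mₖ, dₖ₊₁ = (n − mₖ₊₁²)/dₖ, aₖ₊₁ = ⌊(a₀+mₖ₊₁)/dₖ₊₁⌋:
  k=1: m=44, d=59, a=1
  k=2: m=15, d=30, a=1
  k=3: m=15, d=59, a=1
  k=4: m=44, d=1, a=88
d=1 and a=2a₀=88 at k=4, so the next step gives (m, d) = (44, 59) again — its k=1 value — and the period has length 4.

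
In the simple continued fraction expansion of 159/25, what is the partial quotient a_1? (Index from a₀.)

159 = 6·25 + 9   →  a_0 = 6
25 = 2·9 + 7   →  a_1 = 2

2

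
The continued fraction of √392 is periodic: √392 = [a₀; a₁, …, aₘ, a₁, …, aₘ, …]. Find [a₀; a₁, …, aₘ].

[19; 1, 3, 1, 38]

a₀ = ⌊√392⌋ = 19.
With m₀=0, d₀=1 and mₖ₊₁ = dₖaₖ − mₖ, dₖ₊₁ = (n − mₖ₊₁²)/dₖ, aₖ₊₁ = ⌊(a₀+mₖ₊₁)/dₖ₊₁⌋:
  k=1: m=19, d=31, a=1
  k=2: m=12, d=8, a=3
  k=3: m=12, d=31, a=1
  k=4: m=19, d=1, a=38
d=1 and a=2a₀=38 at k=4, so the next step gives (m, d) = (19, 31) again — its k=1 value — and the period has length 4.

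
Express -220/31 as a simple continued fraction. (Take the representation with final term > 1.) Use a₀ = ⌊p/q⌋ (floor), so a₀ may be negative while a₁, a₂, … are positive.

-220 = -8×31 + 28
31 = 1×28 + 3
28 = 9×3 + 1
3 = 3×1 + 0  (stop)
So -220/31 = [-8; 1, 9, 3].

[-8; 1, 9, 3]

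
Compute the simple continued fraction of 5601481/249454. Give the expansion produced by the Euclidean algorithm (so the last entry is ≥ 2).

[22; 2, 5, 19, 2, 18, 10, 3]

5601481 = 22×249454 + 113493
249454 = 2×113493 + 22468
113493 = 5×22468 + 1153
22468 = 19×1153 + 561
1153 = 2×561 + 31
561 = 18×31 + 3
31 = 10×3 + 1
3 = 3×1 + 0  (stop)
So 5601481/249454 = [22; 2, 5, 19, 2, 18, 10, 3].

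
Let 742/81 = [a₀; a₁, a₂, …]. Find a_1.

6

742 = 9·81 + 13   →  a_0 = 9
81 = 6·13 + 3   →  a_1 = 6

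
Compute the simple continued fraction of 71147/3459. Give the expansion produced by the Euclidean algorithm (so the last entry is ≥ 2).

71147 = 20·3459 + 1967
3459 = 1·1967 + 1492
1967 = 1·1492 + 475
1492 = 3·475 + 67
475 = 7·67 + 6
67 = 11·6 + 1
6 = 6·1 + 0  (stop)
So 71147/3459 = [20; 1, 1, 3, 7, 11, 6].

[20; 1, 1, 3, 7, 11, 6]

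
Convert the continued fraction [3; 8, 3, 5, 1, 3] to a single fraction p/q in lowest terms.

Using pₖ = aₖpₖ₋₁ + pₖ₋₂ and qₖ = aₖqₖ₋₁ + qₖ₋₂:
  k=0: a=3, p=3, q=1
  k=1: a=8, p=25, q=8
  k=2: a=3, p=78, q=25
  k=3: a=5, p=415, q=133
  k=4: a=1, p=493, q=158
  k=5: a=3, p=1894, q=607

1894/607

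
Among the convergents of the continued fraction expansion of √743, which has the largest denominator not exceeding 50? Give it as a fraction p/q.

√743 = [27; 3, 1, 7, 27, 7, 1, 3, 54, …] (period length 8).
Convergents:
  p_0/q_0 = 27/1
  p_1/q_1 = 82/3
  p_2/q_2 = 109/4
  p_3/q_3 = 845/31
  p_4/q_4 = 22924/841
q_3 = 31 ≤ 50 < 841 = q_4, so the answer is 845/31.

845/31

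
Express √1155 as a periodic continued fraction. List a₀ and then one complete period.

a₀ = ⌊√1155⌋ = 33.
With m₀=0, d₀=1 and mₖ₊₁ = dₖaₖ − mₖ, dₖ₊₁ = (n − mₖ₊₁²)/dₖ, aₖ₊₁ = ⌊(a₀+mₖ₊₁)/dₖ₊₁⌋:
  k=1: m=33, d=66, a=1
  k=2: m=33, d=1, a=66
d=1 and a=2a₀=66 at k=2, so the next step gives (m, d) = (33, 66) again — its k=1 value — and the period has length 2.

[33; 1, 66]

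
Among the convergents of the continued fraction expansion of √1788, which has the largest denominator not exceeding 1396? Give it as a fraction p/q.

√1788 = [42; 3, 1, 1, 20, 1, 1, 3, 84, …] (period length 8).
Convergents:
  p_0/q_0 = 42/1
  p_1/q_1 = 127/3
  p_2/q_2 = 169/4
  p_3/q_3 = 296/7
  p_4/q_4 = 6089/144
  p_5/q_5 = 6385/151
  p_6/q_6 = 12474/295
  p_7/q_7 = 43807/1036
  p_8/q_8 = 3692262/87319
q_7 = 1036 ≤ 1396 < 87319 = q_8, so the answer is 43807/1036.

43807/1036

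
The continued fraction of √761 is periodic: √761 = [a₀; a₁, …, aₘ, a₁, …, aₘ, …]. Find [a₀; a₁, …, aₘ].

[27; 1, 1, 2, 2, 1, 1, 54]

a₀ = ⌊√761⌋ = 27.
With m₀=0, d₀=1 and mₖ₊₁ = dₖaₖ − mₖ, dₖ₊₁ = (n − mₖ₊₁²)/dₖ, aₖ₊₁ = ⌊(a₀+mₖ₊₁)/dₖ₊₁⌋:
  k=1: m=27, d=32, a=1
  k=2: m=5, d=23, a=1
  k=3: m=18, d=19, a=2
  k=4: m=20, d=19, a=2
  k=5: m=18, d=23, a=1
  k=6: m=5, d=32, a=1
  k=7: m=27, d=1, a=54
d=1 and a=2a₀=54 at k=7, so the next step gives (m, d) = (27, 32) again — its k=1 value — and the period has length 7.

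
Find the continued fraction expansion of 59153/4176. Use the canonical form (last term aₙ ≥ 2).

59153 = 14×4176 + 689
4176 = 6×689 + 42
689 = 16×42 + 17
42 = 2×17 + 8
17 = 2×8 + 1
8 = 8×1 + 0  (stop)
So 59153/4176 = [14; 6, 16, 2, 2, 8].

[14; 6, 16, 2, 2, 8]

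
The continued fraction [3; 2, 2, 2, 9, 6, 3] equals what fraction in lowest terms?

7457/2183

Using pₖ = aₖpₖ₋₁ + pₖ₋₂ and qₖ = aₖqₖ₋₁ + qₖ₋₂:
  k=0: a=3, p=3, q=1
  k=1: a=2, p=7, q=2
  k=2: a=2, p=17, q=5
  k=3: a=2, p=41, q=12
  k=4: a=9, p=386, q=113
  k=5: a=6, p=2357, q=690
  k=6: a=3, p=7457, q=2183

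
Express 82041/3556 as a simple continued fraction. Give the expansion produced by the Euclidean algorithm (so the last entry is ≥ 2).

[23; 14, 18, 14]

82041 = 23×3556 + 253
3556 = 14×253 + 14
253 = 18×14 + 1
14 = 14×1 + 0  (stop)
So 82041/3556 = [23; 14, 18, 14].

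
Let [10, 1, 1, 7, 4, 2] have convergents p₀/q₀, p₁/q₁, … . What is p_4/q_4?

Using pₖ = aₖpₖ₋₁ + pₖ₋₂, qₖ = aₖqₖ₋₁ + qₖ₋₂ (with p₋₁=1, p₋₂=0, q₋₁=0, q₋₂=1):
  k=0: a=10, p=10, q=1
  k=1: a=1, p=11, q=1
  k=2: a=1, p=21, q=2
  k=3: a=7, p=158, q=15
  k=4: a=4, p=653, q=62

653/62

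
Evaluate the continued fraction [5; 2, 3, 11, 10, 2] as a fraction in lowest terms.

Fold from the inside: start with 2/1.
  10 + 1/2 = 21/2
  11 + 2/21 = 233/21
  3 + 21/233 = 720/233
  2 + 233/720 = 1673/720
  5 + 720/1673 = 9085/1673

9085/1673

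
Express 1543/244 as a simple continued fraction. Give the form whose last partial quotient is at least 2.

[6; 3, 11, 3, 2]

1543 = 6·244 + 79
244 = 3·79 + 7
79 = 11·7 + 2
7 = 3·2 + 1
2 = 2·1 + 0  (stop)
So 1543/244 = [6; 3, 11, 3, 2].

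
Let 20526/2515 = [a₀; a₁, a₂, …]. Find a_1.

20526 = 8·2515 + 406   →  a_0 = 8
2515 = 6·406 + 79   →  a_1 = 6

6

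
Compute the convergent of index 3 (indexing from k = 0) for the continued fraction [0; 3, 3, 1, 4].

4/13

Using pₖ = aₖpₖ₋₁ + pₖ₋₂, qₖ = aₖqₖ₋₁ + qₖ₋₂ (with p₋₁=1, p₋₂=0, q₋₁=0, q₋₂=1):
  k=0: a=0, p=0, q=1
  k=1: a=3, p=1, q=3
  k=2: a=3, p=3, q=10
  k=3: a=1, p=4, q=13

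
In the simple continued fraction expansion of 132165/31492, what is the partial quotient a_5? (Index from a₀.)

132165 = 4·31492 + 6197   →  a_0 = 4
31492 = 5·6197 + 507   →  a_1 = 5
6197 = 12·507 + 113   →  a_2 = 12
507 = 4·113 + 55   →  a_3 = 4
113 = 2·55 + 3   →  a_4 = 2
55 = 18·3 + 1   →  a_5 = 18

18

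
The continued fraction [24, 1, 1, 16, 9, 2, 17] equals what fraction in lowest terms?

270303/11026

Using pₖ = aₖpₖ₋₁ + pₖ₋₂ and qₖ = aₖqₖ₋₁ + qₖ₋₂:
  k=0: a=24, p=24, q=1
  k=1: a=1, p=25, q=1
  k=2: a=1, p=49, q=2
  k=3: a=16, p=809, q=33
  k=4: a=9, p=7330, q=299
  k=5: a=2, p=15469, q=631
  k=6: a=17, p=270303, q=11026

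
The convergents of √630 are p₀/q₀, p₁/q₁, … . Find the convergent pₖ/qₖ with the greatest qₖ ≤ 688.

√630 = [25; 10, 50, …] (period length 2).
Convergents:
  p_0/q_0 = 25/1
  p_1/q_1 = 251/10
  p_2/q_2 = 12575/501
  p_3/q_3 = 126001/5020
q_2 = 501 ≤ 688 < 5020 = q_3, so the answer is 12575/501.

12575/501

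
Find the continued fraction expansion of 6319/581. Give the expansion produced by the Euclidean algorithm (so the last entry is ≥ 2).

6319 = 10*581 + 509
581 = 1*509 + 72
509 = 7*72 + 5
72 = 14*5 + 2
5 = 2*2 + 1
2 = 2*1 + 0  (stop)
So 6319/581 = [10; 1, 7, 14, 2, 2].

[10; 1, 7, 14, 2, 2]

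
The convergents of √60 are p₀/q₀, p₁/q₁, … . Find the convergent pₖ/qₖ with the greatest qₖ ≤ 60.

457/59

√60 = [7; 1, 2, 1, 14, …] (period length 4).
Convergents:
  p_0/q_0 = 7/1
  p_1/q_1 = 8/1
  p_2/q_2 = 23/3
  p_3/q_3 = 31/4
  p_4/q_4 = 457/59
  p_5/q_5 = 488/63
q_4 = 59 ≤ 60 < 63 = q_5, so the answer is 457/59.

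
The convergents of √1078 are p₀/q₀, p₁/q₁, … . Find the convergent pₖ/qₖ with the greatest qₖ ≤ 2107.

64648/1969

√1078 = [32; 1, 4, 1, 64, …] (period length 4).
Convergents:
  p_0/q_0 = 32/1
  p_1/q_1 = 33/1
  p_2/q_2 = 164/5
  p_3/q_3 = 197/6
  p_4/q_4 = 12772/389
  p_5/q_5 = 12969/395
  p_6/q_6 = 64648/1969
  p_7/q_7 = 77617/2364
q_6 = 1969 ≤ 2107 < 2364 = q_7, so the answer is 64648/1969.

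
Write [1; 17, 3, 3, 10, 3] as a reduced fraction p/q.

5838/5519

Using pₖ = aₖpₖ₋₁ + pₖ₋₂ and qₖ = aₖqₖ₋₁ + qₖ₋₂:
  k=0: a=1, p=1, q=1
  k=1: a=17, p=18, q=17
  k=2: a=3, p=55, q=52
  k=3: a=3, p=183, q=173
  k=4: a=10, p=1885, q=1782
  k=5: a=3, p=5838, q=5519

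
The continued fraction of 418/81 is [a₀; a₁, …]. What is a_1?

6

418 = 5·81 + 13   →  a_0 = 5
81 = 6·13 + 3   →  a_1 = 6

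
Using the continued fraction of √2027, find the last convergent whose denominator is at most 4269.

182385/4051

√2027 = [45; 45, 90, …] (period length 2).
Convergents:
  p_0/q_0 = 45/1
  p_1/q_1 = 2026/45
  p_2/q_2 = 182385/4051
  p_3/q_3 = 8209351/182340
q_2 = 4051 ≤ 4269 < 182340 = q_3, so the answer is 182385/4051.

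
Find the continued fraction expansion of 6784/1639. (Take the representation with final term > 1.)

[4; 7, 5, 3, 3, 4]

6784 = 4·1639 + 228
1639 = 7·228 + 43
228 = 5·43 + 13
43 = 3·13 + 4
13 = 3·4 + 1
4 = 4·1 + 0  (stop)
So 6784/1639 = [4; 7, 5, 3, 3, 4].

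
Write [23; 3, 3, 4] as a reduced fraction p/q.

1002/43

Fold from the inside: start with 4/1.
  3 + 1/4 = 13/4
  3 + 4/13 = 43/13
  23 + 13/43 = 1002/43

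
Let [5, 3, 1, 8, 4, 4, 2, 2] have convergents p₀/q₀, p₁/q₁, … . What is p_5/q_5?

3212/611

Using pₖ = aₖpₖ₋₁ + pₖ₋₂, qₖ = aₖqₖ₋₁ + qₖ₋₂ (with p₋₁=1, p₋₂=0, q₋₁=0, q₋₂=1):
  k=0: a=5, p=5, q=1
  k=1: a=3, p=16, q=3
  k=2: a=1, p=21, q=4
  k=3: a=8, p=184, q=35
  k=4: a=4, p=757, q=144
  k=5: a=4, p=3212, q=611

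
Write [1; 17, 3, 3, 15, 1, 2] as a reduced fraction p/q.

8766/8287

Fold from the inside: start with 2/1.
  1 + 1/2 = 3/2
  15 + 2/3 = 47/3
  3 + 3/47 = 144/47
  3 + 47/144 = 479/144
  17 + 144/479 = 8287/479
  1 + 479/8287 = 8766/8287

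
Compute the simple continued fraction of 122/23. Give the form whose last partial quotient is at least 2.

[5; 3, 3, 2]

122 = 5·23 + 7
23 = 3·7 + 2
7 = 3·2 + 1
2 = 2·1 + 0  (stop)
So 122/23 = [5; 3, 3, 2].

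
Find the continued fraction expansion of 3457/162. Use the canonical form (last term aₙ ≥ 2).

[21; 2, 1, 17, 3]

3457 = 21*162 + 55
162 = 2*55 + 52
55 = 1*52 + 3
52 = 17*3 + 1
3 = 3*1 + 0  (stop)
So 3457/162 = [21; 2, 1, 17, 3].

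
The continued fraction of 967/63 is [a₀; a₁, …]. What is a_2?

1

967 = 15·63 + 22   →  a_0 = 15
63 = 2·22 + 19   →  a_1 = 2
22 = 1·19 + 3   →  a_2 = 1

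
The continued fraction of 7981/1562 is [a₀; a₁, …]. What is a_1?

9

7981 = 5·1562 + 171   →  a_0 = 5
1562 = 9·171 + 23   →  a_1 = 9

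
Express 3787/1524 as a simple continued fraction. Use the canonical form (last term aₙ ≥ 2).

[2; 2, 16, 15, 3]

3787 = 2×1524 + 739
1524 = 2×739 + 46
739 = 16×46 + 3
46 = 15×3 + 1
3 = 3×1 + 0  (stop)
So 3787/1524 = [2; 2, 16, 15, 3].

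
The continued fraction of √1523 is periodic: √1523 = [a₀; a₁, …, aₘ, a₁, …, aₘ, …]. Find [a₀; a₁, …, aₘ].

[39; 39, 78]

a₀ = ⌊√1523⌋ = 39.
With m₀=0, d₀=1 and mₖ₊₁ = dₖaₖ − mₖ, dₖ₊₁ = (n − mₖ₊₁²)/dₖ, aₖ₊₁ = ⌊(a₀+mₖ₊₁)/dₖ₊₁⌋:
  k=1: m=39, d=2, a=39
  k=2: m=39, d=1, a=78
d=1 and a=2a₀=78 at k=2, so the next step gives (m, d) = (39, 2) again — its k=1 value — and the period has length 2.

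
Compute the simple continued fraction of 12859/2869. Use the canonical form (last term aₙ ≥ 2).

12859 = 4×2869 + 1383
2869 = 2×1383 + 103
1383 = 13×103 + 44
103 = 2×44 + 15
44 = 2×15 + 14
15 = 1×14 + 1
14 = 14×1 + 0  (stop)
So 12859/2869 = [4; 2, 13, 2, 2, 1, 14].

[4; 2, 13, 2, 2, 1, 14]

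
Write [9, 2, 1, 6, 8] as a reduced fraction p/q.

1524/163

Using pₖ = aₖpₖ₋₁ + pₖ₋₂ and qₖ = aₖqₖ₋₁ + qₖ₋₂:
  k=0: a=9, p=9, q=1
  k=1: a=2, p=19, q=2
  k=2: a=1, p=28, q=3
  k=3: a=6, p=187, q=20
  k=4: a=8, p=1524, q=163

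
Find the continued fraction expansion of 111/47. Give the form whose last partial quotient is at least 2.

111 = 2·47 + 17
47 = 2·17 + 13
17 = 1·13 + 4
13 = 3·4 + 1
4 = 4·1 + 0  (stop)
So 111/47 = [2; 2, 1, 3, 4].

[2; 2, 1, 3, 4]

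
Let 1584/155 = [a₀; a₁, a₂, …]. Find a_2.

1584 = 10·155 + 34   →  a_0 = 10
155 = 4·34 + 19   →  a_1 = 4
34 = 1·19 + 15   →  a_2 = 1

1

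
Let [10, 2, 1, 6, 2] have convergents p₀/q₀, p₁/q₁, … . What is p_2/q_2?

31/3

Using pₖ = aₖpₖ₋₁ + pₖ₋₂, qₖ = aₖqₖ₋₁ + qₖ₋₂ (with p₋₁=1, p₋₂=0, q₋₁=0, q₋₂=1):
  k=0: a=10, p=10, q=1
  k=1: a=2, p=21, q=2
  k=2: a=1, p=31, q=3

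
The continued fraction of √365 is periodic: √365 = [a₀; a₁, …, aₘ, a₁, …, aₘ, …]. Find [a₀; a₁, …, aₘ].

[19; 9, 1, 1, 9, 38]

a₀ = ⌊√365⌋ = 19.
With m₀=0, d₀=1 and mₖ₊₁ = dₖaₖ − mₖ, dₖ₊₁ = (n − mₖ₊₁²)/dₖ, aₖ₊₁ = ⌊(a₀+mₖ₊₁)/dₖ₊₁⌋:
  k=1: m=19, d=4, a=9
  k=2: m=17, d=19, a=1
  k=3: m=2, d=19, a=1
  k=4: m=17, d=4, a=9
  k=5: m=19, d=1, a=38
d=1 and a=2a₀=38 at k=5, so the next step gives (m, d) = (19, 4) again — its k=1 value — and the period has length 5.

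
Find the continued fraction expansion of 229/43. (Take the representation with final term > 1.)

[5; 3, 14]

229 = 5·43 + 14
43 = 3·14 + 1
14 = 14·1 + 0  (stop)
So 229/43 = [5; 3, 14].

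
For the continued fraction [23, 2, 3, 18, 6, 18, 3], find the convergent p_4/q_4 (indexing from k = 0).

Using pₖ = aₖpₖ₋₁ + pₖ₋₂, qₖ = aₖqₖ₋₁ + qₖ₋₂ (with p₋₁=1, p₋₂=0, q₋₁=0, q₋₂=1):
  k=0: a=23, p=23, q=1
  k=1: a=2, p=47, q=2
  k=2: a=3, p=164, q=7
  k=3: a=18, p=2999, q=128
  k=4: a=6, p=18158, q=775

18158/775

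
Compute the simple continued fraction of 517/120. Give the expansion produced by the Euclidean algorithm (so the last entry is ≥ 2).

[4; 3, 4, 9]

517 = 4·120 + 37
120 = 3·37 + 9
37 = 4·9 + 1
9 = 9·1 + 0  (stop)
So 517/120 = [4; 3, 4, 9].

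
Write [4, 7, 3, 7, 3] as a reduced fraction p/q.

2089/505

Fold from the inside: start with 3/1.
  7 + 1/3 = 22/3
  3 + 3/22 = 69/22
  7 + 22/69 = 505/69
  4 + 69/505 = 2089/505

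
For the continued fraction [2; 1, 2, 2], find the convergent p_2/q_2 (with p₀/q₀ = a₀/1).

Using pₖ = aₖpₖ₋₁ + pₖ₋₂, qₖ = aₖqₖ₋₁ + qₖ₋₂ (with p₋₁=1, p₋₂=0, q₋₁=0, q₋₂=1):
  k=0: a=2, p=2, q=1
  k=1: a=1, p=3, q=1
  k=2: a=2, p=8, q=3

8/3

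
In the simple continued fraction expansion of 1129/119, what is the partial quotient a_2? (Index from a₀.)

19

1129 = 9·119 + 58   →  a_0 = 9
119 = 2·58 + 3   →  a_1 = 2
58 = 19·3 + 1   →  a_2 = 19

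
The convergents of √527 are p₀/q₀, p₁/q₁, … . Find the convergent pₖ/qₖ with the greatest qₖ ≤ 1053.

23737/1034

√527 = [22; 1, 21, 1, 44, …] (period length 4).
Convergents:
  p_0/q_0 = 22/1
  p_1/q_1 = 23/1
  p_2/q_2 = 505/22
  p_3/q_3 = 528/23
  p_4/q_4 = 23737/1034
  p_5/q_5 = 24265/1057
q_4 = 1034 ≤ 1053 < 1057 = q_5, so the answer is 23737/1034.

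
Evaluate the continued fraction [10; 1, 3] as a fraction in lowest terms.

Fold from the inside: start with 3/1.
  1 + 1/3 = 4/3
  10 + 3/4 = 43/4

43/4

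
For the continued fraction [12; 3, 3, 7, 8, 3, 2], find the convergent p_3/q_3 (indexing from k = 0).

Using pₖ = aₖpₖ₋₁ + pₖ₋₂, qₖ = aₖqₖ₋₁ + qₖ₋₂ (with p₋₁=1, p₋₂=0, q₋₁=0, q₋₂=1):
  k=0: a=12, p=12, q=1
  k=1: a=3, p=37, q=3
  k=2: a=3, p=123, q=10
  k=3: a=7, p=898, q=73

898/73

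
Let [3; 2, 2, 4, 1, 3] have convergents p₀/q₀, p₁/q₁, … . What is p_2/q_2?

17/5

Using pₖ = aₖpₖ₋₁ + pₖ₋₂, qₖ = aₖqₖ₋₁ + qₖ₋₂ (with p₋₁=1, p₋₂=0, q₋₁=0, q₋₂=1):
  k=0: a=3, p=3, q=1
  k=1: a=2, p=7, q=2
  k=2: a=2, p=17, q=5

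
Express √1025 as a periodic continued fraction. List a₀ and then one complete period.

[32; 64]

a₀ = ⌊√1025⌋ = 32.
With m₀=0, d₀=1 and mₖ₊₁ = dₖaₖ − mₖ, dₖ₊₁ = (n − mₖ₊₁²)/dₖ, aₖ₊₁ = ⌊(a₀+mₖ₊₁)/dₖ₊₁⌋:
  k=1: m=32, d=1, a=64
d=1 and a=2a₀=64 at k=1, so the next step gives (m, d) = (32, 1) again — its k=1 value — and the period has length 1.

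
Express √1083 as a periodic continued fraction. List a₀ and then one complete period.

[32; 1, 9, 1, 64]

a₀ = ⌊√1083⌋ = 32.
With m₀=0, d₀=1 and mₖ₊₁ = dₖaₖ − mₖ, dₖ₊₁ = (n − mₖ₊₁²)/dₖ, aₖ₊₁ = ⌊(a₀+mₖ₊₁)/dₖ₊₁⌋:
  k=1: m=32, d=59, a=1
  k=2: m=27, d=6, a=9
  k=3: m=27, d=59, a=1
  k=4: m=32, d=1, a=64
d=1 and a=2a₀=64 at k=4, so the next step gives (m, d) = (32, 59) again — its k=1 value — and the period has length 4.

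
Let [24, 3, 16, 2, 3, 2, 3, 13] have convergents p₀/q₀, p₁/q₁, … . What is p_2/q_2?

Using pₖ = aₖpₖ₋₁ + pₖ₋₂, qₖ = aₖqₖ₋₁ + qₖ₋₂ (with p₋₁=1, p₋₂=0, q₋₁=0, q₋₂=1):
  k=0: a=24, p=24, q=1
  k=1: a=3, p=73, q=3
  k=2: a=16, p=1192, q=49

1192/49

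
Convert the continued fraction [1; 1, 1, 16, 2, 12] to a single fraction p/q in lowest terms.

1286/849

Using pₖ = aₖpₖ₋₁ + pₖ₋₂ and qₖ = aₖqₖ₋₁ + qₖ₋₂:
  k=0: a=1, p=1, q=1
  k=1: a=1, p=2, q=1
  k=2: a=1, p=3, q=2
  k=3: a=16, p=50, q=33
  k=4: a=2, p=103, q=68
  k=5: a=12, p=1286, q=849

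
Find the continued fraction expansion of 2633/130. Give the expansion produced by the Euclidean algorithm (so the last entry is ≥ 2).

2633 = 20×130 + 33
130 = 3×33 + 31
33 = 1×31 + 2
31 = 15×2 + 1
2 = 2×1 + 0  (stop)
So 2633/130 = [20; 3, 1, 15, 2].

[20; 3, 1, 15, 2]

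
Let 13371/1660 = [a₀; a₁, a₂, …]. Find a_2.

13371 = 8·1660 + 91   →  a_0 = 8
1660 = 18·91 + 22   →  a_1 = 18
91 = 4·22 + 3   →  a_2 = 4

4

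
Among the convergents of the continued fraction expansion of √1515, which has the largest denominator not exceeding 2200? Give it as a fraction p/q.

√1515 = [38; 1, 11, 1, 76, …] (period length 4).
Convergents:
  p_0/q_0 = 38/1
  p_1/q_1 = 39/1
  p_2/q_2 = 467/12
  p_3/q_3 = 506/13
  p_4/q_4 = 38923/1000
  p_5/q_5 = 39429/1013
  p_6/q_6 = 472642/12143
q_5 = 1013 ≤ 2200 < 12143 = q_6, so the answer is 39429/1013.

39429/1013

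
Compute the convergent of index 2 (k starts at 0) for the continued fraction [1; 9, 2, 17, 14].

Using pₖ = aₖpₖ₋₁ + pₖ₋₂, qₖ = aₖqₖ₋₁ + qₖ₋₂ (with p₋₁=1, p₋₂=0, q₋₁=0, q₋₂=1):
  k=0: a=1, p=1, q=1
  k=1: a=9, p=10, q=9
  k=2: a=2, p=21, q=19

21/19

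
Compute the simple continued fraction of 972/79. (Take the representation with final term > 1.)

972 = 12×79 + 24
79 = 3×24 + 7
24 = 3×7 + 3
7 = 2×3 + 1
3 = 3×1 + 0  (stop)
So 972/79 = [12; 3, 3, 2, 3].

[12; 3, 3, 2, 3]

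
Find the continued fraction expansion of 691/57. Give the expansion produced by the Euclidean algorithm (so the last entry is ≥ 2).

691 = 12·57 + 7
57 = 8·7 + 1
7 = 7·1 + 0  (stop)
So 691/57 = [12; 8, 7].

[12; 8, 7]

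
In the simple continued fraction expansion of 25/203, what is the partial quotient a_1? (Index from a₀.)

25 = 0·203 + 25   →  a_0 = 0
203 = 8·25 + 3   →  a_1 = 8

8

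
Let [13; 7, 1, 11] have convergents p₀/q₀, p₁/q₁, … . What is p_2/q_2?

105/8

Using pₖ = aₖpₖ₋₁ + pₖ₋₂, qₖ = aₖqₖ₋₁ + qₖ₋₂ (with p₋₁=1, p₋₂=0, q₋₁=0, q₋₂=1):
  k=0: a=13, p=13, q=1
  k=1: a=7, p=92, q=7
  k=2: a=1, p=105, q=8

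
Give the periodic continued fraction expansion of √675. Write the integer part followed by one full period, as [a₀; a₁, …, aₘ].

[25; 1, 50]

a₀ = ⌊√675⌋ = 25.
With m₀=0, d₀=1 and mₖ₊₁ = dₖaₖ − mₖ, dₖ₊₁ = (n − mₖ₊₁²)/dₖ, aₖ₊₁ = ⌊(a₀+mₖ₊₁)/dₖ₊₁⌋:
  k=1: m=25, d=50, a=1
  k=2: m=25, d=1, a=50
d=1 and a=2a₀=50 at k=2, so the next step gives (m, d) = (25, 50) again — its k=1 value — and the period has length 2.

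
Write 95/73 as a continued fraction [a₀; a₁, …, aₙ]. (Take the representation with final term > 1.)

95 = 1*73 + 22
73 = 3*22 + 7
22 = 3*7 + 1
7 = 7*1 + 0  (stop)
So 95/73 = [1; 3, 3, 7].

[1; 3, 3, 7]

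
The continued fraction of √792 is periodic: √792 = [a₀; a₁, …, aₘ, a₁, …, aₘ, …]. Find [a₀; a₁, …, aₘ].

a₀ = ⌊√792⌋ = 28.
With m₀=0, d₀=1 and mₖ₊₁ = dₖaₖ − mₖ, dₖ₊₁ = (n − mₖ₊₁²)/dₖ, aₖ₊₁ = ⌊(a₀+mₖ₊₁)/dₖ₊₁⌋:
  k=1: m=28, d=8, a=7
  k=2: m=28, d=1, a=56
d=1 and a=2a₀=56 at k=2, so the next step gives (m, d) = (28, 8) again — its k=1 value — and the period has length 2.

[28; 7, 56]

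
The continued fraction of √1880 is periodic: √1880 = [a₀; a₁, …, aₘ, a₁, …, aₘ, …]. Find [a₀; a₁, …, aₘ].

[43; 2, 1, 3, 1, 2, 86]

a₀ = ⌊√1880⌋ = 43.
With m₀=0, d₀=1 and mₖ₊₁ = dₖaₖ − mₖ, dₖ₊₁ = (n − mₖ₊₁²)/dₖ, aₖ₊₁ = ⌊(a₀+mₖ₊₁)/dₖ₊₁⌋:
  k=1: m=43, d=31, a=2
  k=2: m=19, d=49, a=1
  k=3: m=30, d=20, a=3
  k=4: m=30, d=49, a=1
  k=5: m=19, d=31, a=2
  k=6: m=43, d=1, a=86
d=1 and a=2a₀=86 at k=6, so the next step gives (m, d) = (43, 31) again — its k=1 value — and the period has length 6.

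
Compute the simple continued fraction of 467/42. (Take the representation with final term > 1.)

467 = 11·42 + 5
42 = 8·5 + 2
5 = 2·2 + 1
2 = 2·1 + 0  (stop)
So 467/42 = [11; 8, 2, 2].

[11; 8, 2, 2]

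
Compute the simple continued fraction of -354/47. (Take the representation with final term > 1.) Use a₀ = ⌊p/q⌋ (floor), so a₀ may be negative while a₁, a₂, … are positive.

-354 = -8×47 + 22
47 = 2×22 + 3
22 = 7×3 + 1
3 = 3×1 + 0  (stop)
So -354/47 = [-8; 2, 7, 3].

[-8; 2, 7, 3]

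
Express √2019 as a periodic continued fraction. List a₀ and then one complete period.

a₀ = ⌊√2019⌋ = 44.
With m₀=0, d₀=1 and mₖ₊₁ = dₖaₖ − mₖ, dₖ₊₁ = (n − mₖ₊₁²)/dₖ, aₖ₊₁ = ⌊(a₀+mₖ₊₁)/dₖ₊₁⌋:
  k=1: m=44, d=83, a=1
  k=2: m=39, d=6, a=13
  k=3: m=39, d=83, a=1
  k=4: m=44, d=1, a=88
d=1 and a=2a₀=88 at k=4, so the next step gives (m, d) = (44, 83) again — its k=1 value — and the period has length 4.

[44; 1, 13, 1, 88]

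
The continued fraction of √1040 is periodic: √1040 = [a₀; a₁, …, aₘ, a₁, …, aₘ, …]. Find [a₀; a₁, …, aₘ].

a₀ = ⌊√1040⌋ = 32.
With m₀=0, d₀=1 and mₖ₊₁ = dₖaₖ − mₖ, dₖ₊₁ = (n − mₖ₊₁²)/dₖ, aₖ₊₁ = ⌊(a₀+mₖ₊₁)/dₖ₊₁⌋:
  k=1: m=32, d=16, a=4
  k=2: m=32, d=1, a=64
d=1 and a=2a₀=64 at k=2, so the next step gives (m, d) = (32, 16) again — its k=1 value — and the period has length 2.

[32; 4, 64]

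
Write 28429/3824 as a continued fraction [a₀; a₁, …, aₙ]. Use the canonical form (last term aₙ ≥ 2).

28429 = 7×3824 + 1661
3824 = 2×1661 + 502
1661 = 3×502 + 155
502 = 3×155 + 37
155 = 4×37 + 7
37 = 5×7 + 2
7 = 3×2 + 1
2 = 2×1 + 0  (stop)
So 28429/3824 = [7; 2, 3, 3, 4, 5, 3, 2].

[7; 2, 3, 3, 4, 5, 3, 2]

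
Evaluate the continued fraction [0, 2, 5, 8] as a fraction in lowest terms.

41/90

Fold from the inside: start with 8/1.
  5 + 1/8 = 41/8
  2 + 8/41 = 90/41
  0 + 41/90 = 41/90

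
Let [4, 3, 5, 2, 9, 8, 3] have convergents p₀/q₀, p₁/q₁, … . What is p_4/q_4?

Using pₖ = aₖpₖ₋₁ + pₖ₋₂, qₖ = aₖqₖ₋₁ + qₖ₋₂ (with p₋₁=1, p₋₂=0, q₋₁=0, q₋₂=1):
  k=0: a=4, p=4, q=1
  k=1: a=3, p=13, q=3
  k=2: a=5, p=69, q=16
  k=3: a=2, p=151, q=35
  k=4: a=9, p=1428, q=331

1428/331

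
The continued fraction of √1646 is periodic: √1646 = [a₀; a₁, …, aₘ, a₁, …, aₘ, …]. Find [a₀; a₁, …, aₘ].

a₀ = ⌊√1646⌋ = 40.

[40; 1, 1, 3, 40, 3, 1, 1, 80]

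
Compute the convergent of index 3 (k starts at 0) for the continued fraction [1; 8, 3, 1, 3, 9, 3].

37/33

Using pₖ = aₖpₖ₋₁ + pₖ₋₂, qₖ = aₖqₖ₋₁ + qₖ₋₂ (with p₋₁=1, p₋₂=0, q₋₁=0, q₋₂=1):
  k=0: a=1, p=1, q=1
  k=1: a=8, p=9, q=8
  k=2: a=3, p=28, q=25
  k=3: a=1, p=37, q=33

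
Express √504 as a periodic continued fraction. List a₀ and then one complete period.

[22; 2, 4, 2, 44]

a₀ = ⌊√504⌋ = 22.
With m₀=0, d₀=1 and mₖ₊₁ = dₖaₖ − mₖ, dₖ₊₁ = (n − mₖ₊₁²)/dₖ, aₖ₊₁ = ⌊(a₀+mₖ₊₁)/dₖ₊₁⌋:
  k=1: m=22, d=20, a=2
  k=2: m=18, d=9, a=4
  k=3: m=18, d=20, a=2
  k=4: m=22, d=1, a=44
d=1 and a=2a₀=44 at k=4, so the next step gives (m, d) = (22, 20) again — its k=1 value — and the period has length 4.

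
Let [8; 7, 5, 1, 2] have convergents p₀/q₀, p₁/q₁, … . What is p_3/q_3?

Using pₖ = aₖpₖ₋₁ + pₖ₋₂, qₖ = aₖqₖ₋₁ + qₖ₋₂ (with p₋₁=1, p₋₂=0, q₋₁=0, q₋₂=1):
  k=0: a=8, p=8, q=1
  k=1: a=7, p=57, q=7
  k=2: a=5, p=293, q=36
  k=3: a=1, p=350, q=43

350/43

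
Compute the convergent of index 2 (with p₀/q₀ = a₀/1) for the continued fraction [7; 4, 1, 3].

36/5

Using pₖ = aₖpₖ₋₁ + pₖ₋₂, qₖ = aₖqₖ₋₁ + qₖ₋₂ (with p₋₁=1, p₋₂=0, q₋₁=0, q₋₂=1):
  k=0: a=7, p=7, q=1
  k=1: a=4, p=29, q=4
  k=2: a=1, p=36, q=5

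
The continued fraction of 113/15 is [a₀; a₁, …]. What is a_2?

1

113 = 7·15 + 8   →  a_0 = 7
15 = 1·8 + 7   →  a_1 = 1
8 = 1·7 + 1   →  a_2 = 1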